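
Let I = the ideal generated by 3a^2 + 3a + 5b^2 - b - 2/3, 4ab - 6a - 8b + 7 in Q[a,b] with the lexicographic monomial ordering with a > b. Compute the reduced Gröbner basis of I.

f_1 = 3a^2 + 3a + 5b^2 - b - 2/3, LT = a^2.
f_2 = 4ab - 6a - 8b + 7, LT = ab.

S(f_1,f_2): lcm = a^2b. S = 3/2a^2 + 3ab - 7/4a + 5/3b^3 - 1/3b^2 - 2/9b.
  leading term a^2: subtract (1/2)·f_1 from 3/2a^2 + 3ab - 7/4a + 5/3b^3 - 1/3b^2 - 2/9b → 3ab - 13/4a + 5/3b^3 - 17/6b^2 + 5/18b + 1/3
  leading term ab: subtract (3/4)·f_2 from 3ab - 13/4a + 5/3b^3 - 17/6b^2 + 5/18b + 1/3 → 5/4a + 5/3b^3 - 17/6b^2 + 113/18b - 59/12
  leading term a: no divisor's leading term divides it; move 5/4a to the remainder.
  leading term b^3: no divisor's leading term divides it; move 5/3b^3 to the remainder.
  leading term b^2: no divisor's leading term divides it; move -17/6b^2 to the remainder.
  leading term b: no divisor's leading term divides it; move 113/18b to the remainder.
  leading term 1: no divisor's leading term divides it; move -59/12 to the remainder.
  remainder 5/4a + 5/3b^3 - 17/6b^2 + 113/18b - 59/12 ≠ 0; add g_3 = 5/4a + 5/3b^3 - 17/6b^2 + 113/18b - 59/12 to the basis.

S(f_1,g_3): lcm = a^2. S = -4/3ab^3 + 34/15ab^2 - 226/45ab + 74/15a + 5/3b^2 - 1/3b - 2/9.
  leading term ab^3: subtract (-1/3b^2)·f_2 from -4/3ab^3 + 34/15ab^2 - 226/45ab + 74/15a + 5/3b^2 - 1/3b - 2/9 → 4/15ab^2 - 226/45ab + 74/15a - 8/3b^3 + 4b^2 - 1/3b - 2/9
  leading term ab^2: subtract (1/15b)·f_2 from 4/15ab^2 - 226/45ab + 74/15a - 8/3b^3 + 4b^2 - 1/3b - 2/9 → -208/45ab + 74/15a - 8/3b^3 + 68/15b^2 - 4/5b - 2/9
  leading term ab: subtract (-52/45)·f_2 from -208/45ab + 74/15a - 8/3b^3 + 68/15b^2 - 4/5b - 2/9 → -2a - 8/3b^3 + 68/15b^2 - 452/45b + 118/15
  leading term a: subtract (-8/5)·g_3 from -2a - 8/3b^3 + 68/15b^2 - 452/45b + 118/15 → 0
  remainder 0.

S(f_2,g_3): lcm = ab. S = -3/2a - 4/3b^4 + 34/15b^3 - 226/45b^2 + 29/15b + 7/4.
  leading term a: subtract (-6/5)·g_3 from -3/2a - 4/3b^4 + 34/15b^3 - 226/45b^2 + 29/15b + 7/4 → -4/3b^4 + 64/15b^3 - 379/45b^2 + 142/15b - 83/20
  leading term b^4: no divisor's leading term divides it; move -4/3b^4 to the remainder.
  leading term b^3: no divisor's leading term divides it; move 64/15b^3 to the remainder.
  leading term b^2: no divisor's leading term divides it; move -379/45b^2 to the remainder.
  leading term b: no divisor's leading term divides it; move 142/15b to the remainder.
  leading term 1: no divisor's leading term divides it; move -83/20 to the remainder.
  remainder -4/3b^4 + 64/15b^3 - 379/45b^2 + 142/15b - 83/20 ≠ 0; add g_4 = -4/3b^4 + 64/15b^3 - 379/45b^2 + 142/15b - 83/20 to the basis.

S(f_1,g_4): leading monomials are coprime, so the S-polynomial reduces to 0 (Buchberger's first criterion).
S(f_2,g_4): lcm = ab^4. S = 17/10ab^3 - 379/60ab^2 + 71/10ab - 249/80a - 2b^4 + 7/4b^3.
  leading term ab^3: subtract (17/40b^2)·f_2 from 17/10ab^3 - 379/60ab^2 + 71/10ab - 249/80a - 2b^4 + 7/4b^3 → -113/30ab^2 + 71/10ab - 249/80a - 2b^4 + 103/20b^3 - 119/40b^2
  leading term ab^2: subtract (-113/120b)·f_2 from -113/30ab^2 + 71/10ab - 249/80a - 2b^4 + 103/20b^3 - 119/40b^2 → 29/20ab - 249/80a - 2b^4 + 103/20b^3 - 1261/120b^2 + 791/120b
  leading term ab: subtract (29/80)·f_2 from 29/20ab - 249/80a - 2b^4 + 103/20b^3 - 1261/120b^2 + 791/120b → -15/16a - 2b^4 + 103/20b^3 - 1261/120b^2 + 1139/120b - 203/80
  leading term a: subtract (-3/4)·g_3 from -15/16a - 2b^4 + 103/20b^3 - 1261/120b^2 + 1139/120b - 203/80 → -2b^4 + 32/5b^3 - 379/30b^2 + 71/5b - 249/40
  leading term b^4: subtract (3/2)·g_4 from -2b^4 + 32/5b^3 - 379/30b^2 + 71/5b - 249/40 → 0
  remainder 0.

S(g_3,g_4): leading monomials are coprime, so the S-polynomial reduces to 0 (Buchberger's first criterion).
Every S-polynomial of the final basis reduces to 0, so we have a Gröbner basis.
Inter-reduce: drop elements whose leading term is divisible by another's, tail-reduce, and make monic.

G = {a + 4/3b^3 - 34/15b^2 + 226/45b - 59/15, b^4 - 16/5b^3 + 379/60b^2 - 71/10b + 249/80}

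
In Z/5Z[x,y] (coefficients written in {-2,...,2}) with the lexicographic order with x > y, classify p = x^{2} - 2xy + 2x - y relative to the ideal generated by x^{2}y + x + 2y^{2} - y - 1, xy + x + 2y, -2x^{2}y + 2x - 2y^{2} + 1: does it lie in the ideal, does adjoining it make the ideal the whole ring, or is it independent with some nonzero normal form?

First compute the reduced Gröbner basis of I by Buchberger's algorithm.
f_1 = x^{2}y + x + 2y^{2} - y - 1, LT = x^{2}y.
f_2 = xy + x + 2y, LT = xy.
f_3 = -2x^{2}y + 2x - 2y^{2} + 1, LT = x^{2}y.

S(f_1,f_2): lcm = x^{2}y. S = -x^{2} - 2xy + x + 2y^{2} - y - 1.
  reduce S modulo (f_1, f_2, f_3):
  remainder -x^{2} - 2x + 2y^{2} - 2y - 1 ≠ 0; add h_4 = -x^{2} - 2x + 2y^{2} - 2y - 1 to the basis.

S(f_1,f_3): lcm = x^{2}y. S = 2x + y^{2} - y + 2.
  reduce S modulo (f_1, f_2, f_3, h_4):
  remainder 2x + y^{2} - y + 2 ≠ 0; add h_5 = 2x + y^{2} - y + 2 to the basis.

S(f_1,h_4): lcm = x^{2}y. S = -2xy + x + 2y^{3} - 2y - 1.
  reduce S modulo (f_1, f_2, f_3, h_4, h_5):
  remainder 2y^{3} + y^{2} + y + 1 ≠ 0; add h_6 = 2y^{3} + y^{2} + y + 1 to the basis.

S(f_1,h_5): lcm = x^{2}y. S = 2xy^{3} - 2xy^{2} - xy + x + 2y^{2} - y - 1.
  reduce S modulo (f_1, f_2, f_3, h_4, h_5, h_6):
  remainder -2y^{2} - y - 2 ≠ 0; add h_7 = -2y^{2} - y - 2 to the basis.

S(f_2,h_5): lcm = xy. S = x + 2y^{3} - 2y^{2} + y.
  reduce S modulo (f_1, f_2, f_3, h_4, h_5, h_6, h_7):
  remainder y - 1 ≠ 0; add h_8 = y - 1 to the basis.

The other S-polynomials (S(f_2,f_3), S(f_2,h_4), S(f_3,h_4), S(f_3,h_5), S(h_4,h_5), S(f_1,h_6), S(f_2,h_6), S(f_3,h_6), S(h_4,h_6), S(h_5,h_6), S(f_1,h_7), S(f_2,h_7), S(f_3,h_7), S(h_4,h_7), S(h_5,h_7), S(h_6,h_7), S(f_1,h_8), S(f_2,h_8), S(f_3,h_8), S(h_4,h_8), S(h_5,h_8), S(h_6,h_8), S(h_7,h_8)) all reduce to 0 modulo the current basis, so we have a Gröbner basis.
Inter-reduce: drop elements whose leading term is divisible by another's, tail-reduce, and make monic.
Reduced Gröbner basis: {x + 1, y - 1}.
Label its elements g_1 = x + 1, g_2 = y - 1.

Reduce p = x^{2} - 2xy + 2x - y modulo G:
  leading term x^{2}: subtract (x)·g_1 from x^{2} - 2xy + 2x - y → -2xy + x - y
  leading term xy: subtract (-2y)·g_1 from -2xy + x - y → x + y
  leading term x: subtract (1)·g_1 from x + y → y - 1
  leading term y: subtract (1)·g_2 from y - 1 → 0
  normal form = 0.
Since the normal form is 0, p ∈ I.

The remainder on division by a Gröbner basis is unique — it is the normal form.

x^{2} - 2xy + 2x - y lies in I (it reduces to 0).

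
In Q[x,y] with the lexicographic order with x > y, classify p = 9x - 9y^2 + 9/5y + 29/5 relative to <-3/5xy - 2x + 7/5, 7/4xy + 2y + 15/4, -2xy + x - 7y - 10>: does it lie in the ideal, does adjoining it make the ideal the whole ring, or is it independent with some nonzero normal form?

First compute the reduced Gröbner basis of I by Buchberger's algorithm.
f_1 = -3/5xy - 2x + 7/5, LT = xy.
f_2 = 7/4xy + 2y + 15/4, LT = xy.
f_3 = -2xy + x - 7y - 10, LT = xy.

S(f_1,f_2): lcm = xy. S = 10/3x - 8/7y - 94/21.
  reduce S modulo (f_1, f_2, f_3):
  remainder 10/3x - 8/7y - 94/21 ≠ 0; add h_4 = 10/3x - 8/7y - 94/21 to the basis.

S(f_1,f_3): lcm = xy. S = 23/6x - 7/2y - 22/3.
  reduce S modulo (f_1, f_2, f_3, h_4):
  remainder -153/70y - 153/70 ≠ 0; add h_5 = -153/70y - 153/70 to the basis.

The other S-polynomials (S(f_2,f_3), S(f_1,h_4), S(f_2,h_4), S(f_3,h_4), S(f_1,h_5), S(f_2,h_5), S(f_3,h_5), S(h_4,h_5)) all reduce to 0 modulo the current basis, so we have a Gröbner basis.
Inter-reduce: drop elements whose leading term is divisible by another's, tail-reduce, and make monic.
Reduced Gröbner basis: {x - 1, y + 1}.
Label its elements g_1 = x - 1, g_2 = y + 1.

Reduce p = 9x - 9y^2 + 9/5y + 29/5 modulo G:
  leading term x: subtract (9)·g_1 from 9x - 9y^2 + 9/5y + 29/5 → -9y^2 + 9/5y + 74/5
  leading term y^2: subtract (-9y)·g_2 from -9y^2 + 9/5y + 74/5 → 54/5y + 74/5
  leading term y: subtract (54/5)·g_2 from 54/5y + 74/5 → 4
  leading term 1: no divisor's leading term divides it; move 4 to the remainder.
  normal form = 4.
The normal form is nonzero, so p ∉ I. Since p minus its normal form lies in I, I + (p) = I + (r) where r = 4; decide whether this ideal is the whole ring.
Here r = 4 is a nonzero constant, hence a unit: 1 ∈ I + (p), the Gröbner basis of I + (p) is {1}, and the enlarged system has no common solution — adjoining p is inconsistent.

Ideal membership is decidable via reduction modulo a Gröbner basis.

Adjoining 9x - 9y^2 + 9/5y + 29/5 makes the ideal the whole ring: the system is inconsistent.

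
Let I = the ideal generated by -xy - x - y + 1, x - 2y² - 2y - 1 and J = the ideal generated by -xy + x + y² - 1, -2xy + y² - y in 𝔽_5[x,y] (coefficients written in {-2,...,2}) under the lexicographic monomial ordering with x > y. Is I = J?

Equality of ideals is decidable: compute both reduced Gröbner bases (unique for the ordering) and check whether they agree.
Buchberger on the first generating set:
f_1 = -xy - x - y + 1, LT = xy.
f_2 = x - 2y² - 2y - 1, LT = x.

S(f_1,f_2): lcm = xy. S = x + 2y³ + 2y² + 2y - 1.
  leading term x: subtract (1)·f_2 from x + 2y³ + 2y² + 2y - 1 → 2y³ - y² - y
  leading term y³: no divisor's leading term divides it; move 2y³ to the remainder.
  leading term y²: no divisor's leading term divides it; move -y² to the remainder.
  leading term y: no divisor's leading term divides it; move -y to the remainder.
  remainder 2y³ - y² - y ≠ 0; add g_3 = 2y³ - y² - y to the basis.

The other S-polynomials (S(f_1,g_3), S(f_2,g_3)) all reduce to 0 modulo the current basis, so we have a Gröbner basis.
Inter-reduce: drop elements whose leading term is divisible by another's, tail-reduce, and make monic.
Reduced Gröbner basis: {x - 2y² - 2y - 1, y³ + 2y² + 2y}.

Buchberger on the second generating set:
h_1 = -xy + x + y² - 1, LT = xy.
h_2 = -2xy + y² - y, LT = xy.

S(h_1,h_2): lcm = xy. S = -x + 2y² + 2y + 1.
  leading term x: no divisor's leading term divides it; move -x to the remainder.
  leading term y²: no divisor's leading term divides it; move 2y² to the remainder.
  leading term y: no divisor's leading term divides it; move 2y to the remainder.
  leading term 1: no divisor's leading term divides it; move 1 to the remainder.
  remainder -x + 2y² + 2y + 1 ≠ 0; add k_3 = -x + 2y² + 2y + 1 to the basis.

S(h_1,k_3): lcm = xy. S = -x + 2y³ + y² + y + 1.
  leading term x: subtract (1)·k_3 from -x + 2y³ + y² + y + 1 → 2y³ - y² - y
  leading term y³: no divisor's leading term divides it; move 2y³ to the remainder.
  leading term y²: no divisor's leading term divides it; move -y² to the remainder.
  leading term y: no divisor's leading term divides it; move -y to the remainder.
  remainder 2y³ - y² - y ≠ 0; add k_4 = 2y³ - y² - y to the basis.

The other S-polynomials (S(h_2,k_3), S(h_1,k_4), S(h_2,k_4), S(k_3,k_4)) all reduce to 0 modulo the current basis, so we have a Gröbner basis.
Inter-reduce: drop elements whose leading term is divisible by another's, tail-reduce, and make monic.
Reduced Gröbner basis: {x - 2y² - 2y - 1, y³ + 2y² + 2y}.

The two bases agree; hence the ideals are identical.

Yes, the ideals are equal.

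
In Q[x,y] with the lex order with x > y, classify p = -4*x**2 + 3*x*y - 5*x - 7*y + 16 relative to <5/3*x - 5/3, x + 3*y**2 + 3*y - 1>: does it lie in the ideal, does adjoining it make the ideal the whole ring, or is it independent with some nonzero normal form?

First compute the reduced Gröbner basis of I by Buchberger's algorithm.
f_1 = 5/3*x - 5/3, LT = x.
f_2 = x + 3*y**2 + 3*y - 1, LT = x.

S(f_1,f_2): lcm = x. S = -3*y**2 - 3*y.
  leading term y**2: no divisor's leading term divides it; move -3*y**2 to the remainder.
  leading term y: no divisor's leading term divides it; move -3*y to the remainder.
  remainder -3*y**2 - 3*y ≠ 0; add h_3 = -3*y**2 - 3*y to the basis.

The other S-polynomials (S(f_1,h_3), S(f_2,h_3)) all reduce to 0 modulo the current basis, so we have a Gröbner basis.
Inter-reduce: drop elements whose leading term is divisible by another's, tail-reduce, and make monic.
Reduced Gröbner basis: {x - 1, y**2 + y}.
Label its elements g_1 = x - 1, g_2 = y**2 + y.

Reduce p = -4*x**2 + 3*x*y - 5*x - 7*y + 16 modulo G:
  leading term x**2: subtract (-4*x)·g_1 from -4*x**2 + 3*x*y - 5*x - 7*y + 16 → 3*x*y - 9*x - 7*y + 16
  leading term x*y: subtract (3*y)·g_1 from 3*x*y - 9*x - 7*y + 16 → -9*x - 4*y + 16
  leading term x: subtract (-9)·g_1 from -9*x - 4*y + 16 → -4*y + 7
  leading term y: no divisor's leading term divides it; move -4*y to the remainder.
  leading term 1: no divisor's leading term divides it; move 7 to the remainder.
  normal form = -4*y + 7.
The normal form is nonzero, so p ∉ I. Since p minus its normal form lies in I, I + (p) = I + (r) where r = -4*y + 7; decide whether this ideal is the whole ring.
Run Buchberger on G together with r (pairs among the g_i already reduce to 0 since G is a Gröbner basis):
g_1 = x - 1, LT = x.
g_2 = y**2 + y, LT = y**2.
r = -4*y + 7, LT = y.

S(g_2,r): lcm = y**2. S = 11/4*y.
  leading term y: subtract (-11/16)·r from 11/4*y → 77/16
  leading term 1: no divisor's leading term divides it; move 77/16 to the remainder.
  remainder 77/16 ≠ 0; add m_4 = 77/16 to the basis.

The other S-polynomials (S(g_1,g_2), S(g_1,r), S(g_1,m_4), S(g_2,m_4), S(r,m_4)) all reduce to 0 modulo the current basis, so we have a Gröbner basis.
Inter-reduce: drop elements whose leading term is divisible by another's, tail-reduce, and make monic.
Reduced Gröbner basis: {1}.
The reduced Gröbner basis of I + (p) is {1}: the ideal is the whole ring, so the enlarged system has no common solution — adjoining p is inconsistent.

Adjoining -4*x**2 + 3*x*y - 5*x - 7*y + 16 makes the ideal the whole ring: the system is inconsistent.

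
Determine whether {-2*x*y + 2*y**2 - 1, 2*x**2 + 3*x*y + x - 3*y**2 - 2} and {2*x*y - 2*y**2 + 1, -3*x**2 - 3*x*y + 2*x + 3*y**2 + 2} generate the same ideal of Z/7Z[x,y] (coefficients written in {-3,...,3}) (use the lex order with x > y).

Yes, the ideals are equal.

Equality of ideals is decidable: compute both reduced Gröbner bases (unique for the ordering) and check whether they agree.
Buchberger on the first generating set:
f_1 = -2*x*y + 2*y**2 - 1, LT = x*y.
f_2 = 2*x**2 + 3*x*y + x - 3*y**2 - 2, LT = x**2.

S(f_1,f_2): lcm = x**2*y. S = x*y**2 + 3*x*y - 3*x - 2*y**3 + y.
  leading term x*y**2: subtract (3*y)·f_1 from x*y**2 + 3*x*y - 3*x - 2*y**3 + y → 3*x*y - 3*x - y**3 - 3*y
  leading term x*y: subtract (2)·f_1 from 3*x*y - 3*x - y**3 - 3*y → -3*x - y**3 + 3*y**2 - 3*y + 2
  leading term x: no divisor's leading term divides it; move -3*x to the remainder.
  leading term y**3: no divisor's leading term divides it; move -y**3 to the remainder.
  leading term y**2: no divisor's leading term divides it; move 3*y**2 to the remainder.
  leading term y: no divisor's leading term divides it; move -3*y to the remainder.
  leading term 1: no divisor's leading term divides it; move 2 to the remainder.
  remainder -3*x - y**3 + 3*y**2 - 3*y + 2 ≠ 0; add g_3 = -3*x - y**3 + 3*y**2 - 3*y + 2 to the basis.

S(f_1,g_3): lcm = x*y. S = 2*y**4 + y**3 - 2*y**2 + 3*y - 3.
  leading term y**4: no divisor's leading term divides it; move 2*y**4 to the remainder.
  leading term y**3: no divisor's leading term divides it; move y**3 to the remainder.
  leading term y**2: no divisor's leading term divides it; move -2*y**2 to the remainder.
  leading term y: no divisor's leading term divides it; move 3*y to the remainder.
  leading term 1: no divisor's leading term divides it; move -3 to the remainder.
  remainder 2*y**4 + y**3 - 2*y**2 + 3*y - 3 ≠ 0; add g_4 = 2*y**4 + y**3 - 2*y**2 + 3*y - 3 to the basis.

The other S-polynomials (S(f_2,g_3), S(f_1,g_4), S(f_2,g_4), S(g_3,g_4)) all reduce to 0 modulo the current basis, so we have a Gröbner basis.
Inter-reduce: drop elements whose leading term is divisible by another's, tail-reduce, and make monic.
Reduced Gröbner basis: {x - 2*y**3 - y**2 + y - 3, y**4 - 3*y**3 - y**2 - 2*y + 2}.

Buchberger on the second generating set:
h_1 = 2*x*y - 2*y**2 + 1, LT = x*y.
h_2 = -3*x**2 - 3*x*y + 2*x + 3*y**2 + 2, LT = x**2.

S(h_1,h_2): lcm = x**2*y. S = -2*x*y**2 + 3*x*y - 3*x + y**3 + 3*y.
  leading term x*y**2: subtract (-y)·h_1 from -2*x*y**2 + 3*x*y - 3*x + y**3 + 3*y → 3*x*y - 3*x - y**3 - 3*y
  leading term x*y: subtract (-2)·h_1 from 3*x*y - 3*x - y**3 - 3*y → -3*x - y**3 + 3*y**2 - 3*y + 2
  leading term x: no divisor's leading term divides it; move -3*x to the remainder.
  leading term y**3: no divisor's leading term divides it; move -y**3 to the remainder.
  leading term y**2: no divisor's leading term divides it; move 3*y**2 to the remainder.
  leading term y: no divisor's leading term divides it; move -3*y to the remainder.
  leading term 1: no divisor's leading term divides it; move 2 to the remainder.
  remainder -3*x - y**3 + 3*y**2 - 3*y + 2 ≠ 0; add k_3 = -3*x - y**3 + 3*y**2 - 3*y + 2 to the basis.

S(h_1,k_3): lcm = x*y. S = 2*y**4 + y**3 - 2*y**2 + 3*y - 3.
  leading term y**4: no divisor's leading term divides it; move 2*y**4 to the remainder.
  leading term y**3: no divisor's leading term divides it; move y**3 to the remainder.
  leading term y**2: no divisor's leading term divides it; move -2*y**2 to the remainder.
  leading term y: no divisor's leading term divides it; move 3*y to the remainder.
  leading term 1: no divisor's leading term divides it; move -3 to the remainder.
  remainder 2*y**4 + y**3 - 2*y**2 + 3*y - 3 ≠ 0; add k_4 = 2*y**4 + y**3 - 2*y**2 + 3*y - 3 to the basis.

The other S-polynomials (S(h_2,k_3), S(h_1,k_4), S(h_2,k_4), S(k_3,k_4)) all reduce to 0 modulo the current basis, so we have a Gröbner basis.
Inter-reduce: drop elements whose leading term is divisible by another's, tail-reduce, and make monic.
Reduced Gröbner basis: {x - 2*y**3 - y**2 + y - 3, y**4 - 3*y**3 - y**2 - 2*y + 2}.

The two bases agree; hence the ideals are identical.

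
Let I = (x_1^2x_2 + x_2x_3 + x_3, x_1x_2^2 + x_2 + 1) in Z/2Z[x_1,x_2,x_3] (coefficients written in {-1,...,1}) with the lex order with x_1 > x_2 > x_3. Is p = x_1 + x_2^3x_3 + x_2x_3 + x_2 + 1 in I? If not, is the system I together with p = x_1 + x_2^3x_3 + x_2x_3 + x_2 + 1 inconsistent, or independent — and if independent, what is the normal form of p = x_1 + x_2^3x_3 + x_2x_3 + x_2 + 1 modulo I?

x_1 + x_2^3x_3 + x_2x_3 + x_2 + 1 lies in I (it reduces to 0).

First compute the reduced Gröbner basis of I by Buchberger's algorithm.
f_1 = x_1^2x_2 + x_2x_3 + x_3, LT = x_1^2x_2.
f_2 = x_1x_2^2 + x_2 + 1, LT = x_1x_2^2.

S(f_1,f_2): lcm = x_1^2x_2^2. S = x_1x_2 + x_1 + x_2^2x_3 + x_2x_3.
  leading term x_1x_2: no divisor's leading term divides it; move x_1x_2 to the remainder.
  leading term x_1: no divisor's leading term divides it; move x_1 to the remainder.
  leading term x_2^2x_3: no divisor's leading term divides it; move x_2^2x_3 to the remainder.
  leading term x_2x_3: no divisor's leading term divides it; move x_2x_3 to the remainder.
  remainder x_1x_2 + x_1 + x_2^2x_3 + x_2x_3 ≠ 0; add h_3 = x_1x_2 + x_1 + x_2^2x_3 + x_2x_3 to the basis.

S(f_1,h_3): lcm = x_1^2x_2. S = x_1^2 + x_1x_2^2x_3 + x_1x_2x_3 + x_2x_3 + x_3.
  leading term x_1^2: no divisor's leading term divides it; move x_1^2 to the remainder.
  leading term x_1x_2^2x_3: subtract (x_3)·f_2 from x_1x_2^2x_3 + x_1x_2x_3 + x_2x_3 + x_3 → x_1x_2x_3
  leading term x_1x_2x_3: subtract (x_3)·h_3 from x_1x_2x_3 → x_1x_3 + x_2^2x_3^2 + x_2x_3^2
  leading term x_1x_3: no divisor's leading term divides it; move x_1x_3 to the remainder.
  leading term x_2^2x_3^2: no divisor's leading term divides it; move x_2^2x_3^2 to the remainder.
  leading term x_2x_3^2: no divisor's leading term divides it; move x_2x_3^2 to the remainder.
  remainder x_1^2 + x_1x_3 + x_2^2x_3^2 + x_2x_3^2 ≠ 0; add h_4 = x_1^2 + x_1x_3 + x_2^2x_3^2 + x_2x_3^2 to the basis.

S(f_2,h_3): lcm = x_1x_2^2. S = x_1x_2 + x_2^3x_3 + x_2^2x_3 + x_2 + 1.
  leading term x_1x_2: subtract (1)·h_3 from x_1x_2 + x_2^3x_3 + x_2^2x_3 + x_2 + 1 → x_1 + x_2^3x_3 + x_2x_3 + x_2 + 1
  leading term x_1: no divisor's leading term divides it; move x_1 to the remainder.
  leading term x_2^3x_3: no divisor's leading term divides it; move x_2^3x_3 to the remainder.
  leading term x_2x_3: no divisor's leading term divides it; move x_2x_3 to the remainder.
  leading term x_2: no divisor's leading term divides it; move x_2 to the remainder.
  leading term 1: no divisor's leading term divides it; move 1 to the remainder.
  remainder x_1 + x_2^3x_3 + x_2x_3 + x_2 + 1 ≠ 0; add h_5 = x_1 + x_2^3x_3 + x_2x_3 + x_2 + 1 to the basis.

S(f_2,h_4): lcm = x_1^2x_2^2. S = x_1x_2^2x_3 + x_1x_2 + x_1 + x_2^4x_3^2 + x_2^3x_3^2.
  leading term x_1x_2^2x_3: subtract (x_3)·f_2 from x_1x_2^2x_3 + x_1x_2 + x_1 + x_2^4x_3^2 + x_2^3x_3^2 → x_1x_2 + x_1 + x_2^4x_3^2 + x_2^3x_3^2 + x_2x_3 + x_3
  leading term x_1x_2: subtract (1)·h_3 from x_1x_2 + x_1 + x_2^4x_3^2 + x_2^3x_3^2 + x_2x_3 + x_3 → x_2^4x_3^2 + x_2^3x_3^2 + x_2^2x_3 + x_3
  leading term x_2^4x_3^2: no divisor's leading term divides it; move x_2^4x_3^2 to the remainder.
  leading term x_2^3x_3^2: no divisor's leading term divides it; move x_2^3x_3^2 to the remainder.
  leading term x_2^2x_3: no divisor's leading term divides it; move x_2^2x_3 to the remainder.
  leading term x_3: no divisor's leading term divides it; move x_3 to the remainder.
  remainder x_2^4x_3^2 + x_2^3x_3^2 + x_2^2x_3 + x_3 ≠ 0; add h_6 = x_2^4x_3^2 + x_2^3x_3^2 + x_2^2x_3 + x_3 to the basis.

S(f_2,h_5): lcm = x_1x_2^2. S = x_2^5x_3 + x_2^3x_3 + x_2^3 + x_2^2 + x_2 + 1.
  leading term x_2^5x_3: no divisor's leading term divides it; move x_2^5x_3 to the remainder.
  leading term x_2^3x_3: no divisor's leading term divides it; move x_2^3x_3 to the remainder.
  leading term x_2^3: no divisor's leading term divides it; move x_2^3 to the remainder.
  leading term x_2^2: no divisor's leading term divides it; move x_2^2 to the remainder.
  leading term x_2: no divisor's leading term divides it; move x_2 to the remainder.
  leading term 1: no divisor's leading term divides it; move 1 to the remainder.
  remainder x_2^5x_3 + x_2^3x_3 + x_2^3 + x_2^2 + x_2 + 1 ≠ 0; add h_7 = x_2^5x_3 + x_2^3x_3 + x_2^3 + x_2^2 + x_2 + 1 to the basis.

S(h_3,h_5): lcm = x_1x_2. S = x_1 + x_2^4x_3 + x_2^2 + x_2x_3 + x_2.
  leading term x_1: subtract (1)·h_5 from x_1 + x_2^4x_3 + x_2^2 + x_2x_3 + x_2 → x_2^4x_3 + x_2^3x_3 + x_2^2 + 1
  leading term x_2^4x_3: no divisor's leading term divides it; move x_2^4x_3 to the remainder.
  leading term x_2^3x_3: no divisor's leading term divides it; move x_2^3x_3 to the remainder.
  leading term x_2^2: no divisor's leading term divides it; move x_2^2 to the remainder.
  leading term 1: no divisor's leading term divides it; move 1 to the remainder.
  remainder x_2^4x_3 + x_2^3x_3 + x_2^2 + 1 ≠ 0; add h_8 = x_2^4x_3 + x_2^3x_3 + x_2^2 + 1 to the basis.

The other S-polynomials (S(f_1,h_4), S(h_3,h_4), S(f_1,h_5), S(h_4,h_5), S(f_1,h_6), S(f_2,h_6), S(h_3,h_6), S(h_4,h_6), S(h_5,h_6), S(f_1,h_7), S(f_2,h_7), S(h_3,h_7), S(h_4,h_7), S(h_5,h_7), S(h_6,h_7), S(f_1,h_8), S(f_2,h_8), S(h_3,h_8), S(h_4,h_8), S(h_5,h_8), S(h_6,h_8), S(h_7,h_8)) all reduce to 0 modulo the current basis, so we have a Gröbner basis.
Inter-reduce: drop elements whose leading term is divisible by another's, tail-reduce, and make monic.
Reduced Gröbner basis: {x_1 + x_2^3x_3 + x_2x_3 + x_2 + 1, x_2^4x_3 + x_2^3x_3 + x_2^2 + 1}.
Label its elements g_1 = x_1 + x_2^3x_3 + x_2x_3 + x_2 + 1, g_2 = x_2^4x_3 + x_2^3x_3 + x_2^2 + 1.

Reduce p = x_1 + x_2^3x_3 + x_2x_3 + x_2 + 1 modulo G:
  leading term x_1: subtract (1)·g_1 from x_1 + x_2^3x_3 + x_2x_3 + x_2 + 1 → 0
  normal form = 0.
Since the normal form is 0, p ∈ I.

The remainder on division by a Gröbner basis is unique — it is the normal form.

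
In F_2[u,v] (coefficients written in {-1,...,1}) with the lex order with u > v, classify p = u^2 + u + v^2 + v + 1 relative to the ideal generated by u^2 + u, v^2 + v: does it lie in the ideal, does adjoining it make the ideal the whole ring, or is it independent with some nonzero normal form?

First compute the reduced Gröbner basis of I by Buchberger's algorithm.
f_1 = u^2 + u, LT = u^2.
f_2 = v^2 + v, LT = v^2.

The S-polynomials (S(f_1,f_2)) all reduce to 0 modulo the current basis, so we have a Gröbner basis.
Inter-reduce: drop elements whose leading term is divisible by another's, tail-reduce, and make monic.
Reduced Gröbner basis: {u^2 + u, v^2 + v}.
Label its elements g_1 = u^2 + u, g_2 = v^2 + v.

Reduce p = u^2 + u + v^2 + v + 1 modulo G:
  leading term u^2: subtract (1)·g_1 from u^2 + u + v^2 + v + 1 → v^2 + v + 1
  leading term v^2: subtract (1)·g_2 from v^2 + v + 1 → 1
  leading term 1: no divisor's leading term divides it; move 1 to the remainder.
  normal form = 1.
The normal form is nonzero, so p ∉ I. Since p minus its normal form lies in I, I + (p) = I + (r) where r = 1; decide whether this ideal is the whole ring.
Here r = 1 is a nonzero constant, hence a unit: 1 ∈ I + (p), the Gröbner basis of I + (p) is {1}, and the enlarged system has no common solution — adjoining p is inconsistent.

Ideal membership is decidable via reduction modulo a Gröbner basis.

Adjoining u^2 + u + v^2 + v + 1 makes the ideal the whole ring: the system is inconsistent.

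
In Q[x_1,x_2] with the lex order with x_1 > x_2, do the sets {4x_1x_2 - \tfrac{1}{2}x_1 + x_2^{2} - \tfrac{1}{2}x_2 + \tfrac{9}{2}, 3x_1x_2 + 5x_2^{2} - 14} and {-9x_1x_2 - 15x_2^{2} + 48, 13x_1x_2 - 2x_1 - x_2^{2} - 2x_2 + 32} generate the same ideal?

No, the ideals differ.

Since reduced Gröbner bases are canonical representatives of ideals under a given ordering, it suffices to compute and compare them.
Buchberger on the first generating set:
f_1 = 4x_1x_2 - \tfrac{1}{2}x_1 + x_2^{2} - \tfrac{1}{2}x_2 + \tfrac{9}{2}, LT = x_1x_2.
f_2 = 3x_1x_2 + 5x_2^{2} - 14, LT = x_1x_2.

S(f_1,f_2): lcm = x_1x_2. S = -\tfrac{1}{8}x_1 - \tfrac{17}{12}x_2^{2} - \tfrac{1}{8}x_2 + \tfrac{139}{24}.
  reduce S modulo (f_1, f_2):
  remainder -\tfrac{1}{8}x_1 - \tfrac{17}{12}x_2^{2} - \tfrac{1}{8}x_2 + \tfrac{139}{24} ≠ 0; add g_3 = -\tfrac{1}{8}x_1 - \tfrac{17}{12}x_2^{2} - \tfrac{1}{8}x_2 + \tfrac{139}{24} to the basis.

S(f_1,g_3): lcm = x_1x_2. S = -\tfrac{1}{8}x_1 - \tfrac{34}{3}x_2^{3} - \tfrac{3}{4}x_2^{2} + \tfrac{1109}{24}x_2 + \tfrac{9}{8}.
  reduce S modulo (f_1, f_2, g_3):
  remainder -\tfrac{34}{3}x_2^{3} + \tfrac{2}{3}x_2^{2} + \tfrac{139}{3}x_2 - \tfrac{14}{3} ≠ 0; add g_4 = -\tfrac{34}{3}x_2^{3} + \tfrac{2}{3}x_2^{2} + \tfrac{139}{3}x_2 - \tfrac{14}{3} to the basis.

The other S-polynomials (S(f_2,g_3), S(f_1,g_4), S(f_2,g_4), S(g_3,g_4)) all reduce to 0 modulo the current basis, so we have a Gröbner basis.
Inter-reduce: drop elements whose leading term is divisible by another's, tail-reduce, and make monic.
Reduced Gröbner basis: {x_1 + \tfrac{34}{3}x_2^{2} + x_2 - \tfrac{139}{3}, x_2^{3} - \tfrac{1}{17}x_2^{2} - \tfrac{139}{34}x_2 + \tfrac{7}{17}}.

Buchberger on the second generating set:
h_1 = -9x_1x_2 - 15x_2^{2} + 48, LT = x_1x_2.
h_2 = 13x_1x_2 - 2x_1 - x_2^{2} - 2x_2 + 32, LT = x_1x_2.

S(h_1,h_2): lcm = x_1x_2. S = \tfrac{2}{13}x_1 + \tfrac{68}{39}x_2^{2} + \tfrac{2}{13}x_2 - \tfrac{304}{39}.
  reduce S modulo (h_1, h_2):
  remainder \tfrac{2}{13}x_1 + \tfrac{68}{39}x_2^{2} + \tfrac{2}{13}x_2 - \tfrac{304}{39} ≠ 0; add k_3 = \tfrac{2}{13}x_1 + \tfrac{68}{39}x_2^{2} + \tfrac{2}{13}x_2 - \tfrac{304}{39} to the basis.

S(h_1,k_3): lcm = x_1x_2. S = -\tfrac{34}{3}x_2^{3} + \tfrac{2}{3}x_2^{2} + \tfrac{152}{3}x_2 - \tfrac{16}{3}.
  reduce S modulo (h_1, h_2, k_3):
  remainder -\tfrac{34}{3}x_2^{3} + \tfrac{2}{3}x_2^{2} + \tfrac{152}{3}x_2 - \tfrac{16}{3} ≠ 0; add k_4 = -\tfrac{34}{3}x_2^{3} + \tfrac{2}{3}x_2^{2} + \tfrac{152}{3}x_2 - \tfrac{16}{3} to the basis.

The other S-polynomials (S(h_2,k_3), S(h_1,k_4), S(h_2,k_4), S(k_3,k_4)) all reduce to 0 modulo the current basis, so we have a Gröbner basis.
Inter-reduce: drop elements whose leading term is divisible by another's, tail-reduce, and make monic.
Reduced Gröbner basis: {x_1 + \tfrac{34}{3}x_2^{2} + x_2 - \tfrac{152}{3}, x_2^{3} - \tfrac{1}{17}x_2^{2} - \tfrac{76}{17}x_2 + \tfrac{8}{17}}.

These differ, so the ideals are not equal.
The same test decides containment: I ⊆ J iff every generator of I reduces to 0 modulo a Gröbner basis of J.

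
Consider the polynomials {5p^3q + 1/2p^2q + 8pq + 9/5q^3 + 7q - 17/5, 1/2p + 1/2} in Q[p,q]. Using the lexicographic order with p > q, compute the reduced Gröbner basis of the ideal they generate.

Buchberger's algorithm terminates because the ascending chain of leading-term ideals stabilizes.

f_1 = 5p^3q + 1/2p^2q + 8pq + 9/5q^3 + 7q - 17/5, LT = p^3q.
f_2 = 1/2p + 1/2, LT = p.

S(f_1,f_2): lcm = p^3q. S = -9/10p^2q + 8/5pq + 9/25q^3 + 7/5q - 17/25.
  leading term p^2q: subtract (-9/5pq)·f_2 from -9/10p^2q + 8/5pq + 9/25q^3 + 7/5q - 17/25 → 5/2pq + 9/25q^3 + 7/5q - 17/25
  leading term pq: subtract (5q)·f_2 from 5/2pq + 9/25q^3 + 7/5q - 17/25 → 9/25q^3 - 11/10q - 17/25
  leading term q^3: no divisor's leading term divides it; move 9/25q^3 to the remainder.
  leading term q: no divisor's leading term divides it; move -11/10q to the remainder.
  leading term 1: no divisor's leading term divides it; move -17/25 to the remainder.
  remainder 9/25q^3 - 11/10q - 17/25 ≠ 0; add g_3 = 9/25q^3 - 11/10q - 17/25 to the basis.

The other S-polynomials (S(f_1,g_3), S(f_2,g_3)) all reduce to 0 modulo the current basis, so we have a Gröbner basis.
Inter-reduce: drop elements whose leading term is divisible by another's, tail-reduce, and make monic.

G = {p + 1, q^3 - 55/18q - 17/9}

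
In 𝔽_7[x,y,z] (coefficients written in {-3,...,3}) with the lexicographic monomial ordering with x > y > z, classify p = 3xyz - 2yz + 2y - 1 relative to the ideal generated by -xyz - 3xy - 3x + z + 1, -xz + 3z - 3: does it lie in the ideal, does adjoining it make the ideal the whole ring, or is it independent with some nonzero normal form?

First compute the reduced Gröbner basis of I by Buchberger's algorithm.
f_1 = -xyz - 3xy - 3x + z + 1, LT = xyz.
f_2 = -xz + 3z - 3, LT = xz.

S(f_1,f_2): lcm = xyz. S = 3xy + 3x + 3yz - 3y - z - 1.
  reduce S modulo (f_1, f_2):
  remainder 3xy + 3x + 3yz - 3y - z - 1 ≠ 0; add h_3 = 3xy + 3x + 3yz - 3y - z - 1 to the basis.

S(f_1,h_3): lcm = xyz. S = 3xy - xz + 3x - yz² + yz - 2z² - 3z - 1.
  reduce S modulo (f_1, f_2, h_3):
  remainder -yz² - 2yz + 3y - 2z² + 2z + 3 ≠ 0; add h_4 = -yz² - 2yz + 3y - 2z² + 2z + 3 to the basis.

The other S-polynomials (S(f_2,h_3), S(f_1,h_4), S(f_2,h_4), S(h_3,h_4)) all reduce to 0 modulo the current basis, so we have a Gröbner basis.
Inter-reduce: drop elements whose leading term is divisible by another's, tail-reduce, and make monic.
Reduced Gröbner basis: {xy + x + yz - y + 2z + 2, xz - 3z + 3, yz² + 2yz - 3y + 2z² - 2z - 3}.
Label its elements g_1 = xy + x + yz - y + 2z + 2, g_2 = xz - 3z + 3, g_3 = yz² + 2yz - 3y + 2z² - 2z - 3.

Reduce p = 3xyz - 2yz + 2y - 1 modulo G:
  leading term xyz: subtract (3z)·g_1 from 3xyz - 2yz + 2y - 1 → -3xz - 3yz² + yz + 2y + z² + z - 1
  leading term xz: subtract (-3)·g_2 from -3xz - 3yz² + yz + 2y + z² + z - 1 → -3yz² + yz + 2y + z² - z + 1
  leading term yz²: subtract (-3)·g_3 from -3yz² + yz + 2y + z² - z + 1 → -1
  leading term 1: no divisor's leading term divides it; move -1 to the remainder.
  normal form = -1.
The normal form is nonzero, so p ∉ I. Since p minus its normal form lies in I, I + (p) = I + (r) where r = -1; decide whether this ideal is the whole ring.
Here r = -1 is a nonzero constant, hence a unit: 1 ∈ I + (p), the Gröbner basis of I + (p) is {1}, and the enlarged system has no common solution — adjoining p is inconsistent.

Ideal membership is decidable via reduction modulo a Gröbner basis.

Adjoining 3xyz - 2yz + 2y - 1 makes the ideal the whole ring: the system is inconsistent.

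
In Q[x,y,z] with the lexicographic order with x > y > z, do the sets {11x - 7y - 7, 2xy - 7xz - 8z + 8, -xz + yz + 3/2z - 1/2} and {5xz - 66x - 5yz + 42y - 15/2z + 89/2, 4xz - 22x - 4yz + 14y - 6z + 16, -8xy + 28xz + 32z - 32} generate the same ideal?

Two ideals are equal iff their reduced Gröbner bases coincide (the reduced basis is unique for a fixed ordering).
Buchberger on the first generating set:
f_1 = 11x - 7y - 7, LT = x.
f_2 = 2xy - 7xz - 8z + 8, LT = xy.
f_3 = -xz + yz + 3/2z - 1/2, LT = xz.

S(f_1,f_2): lcm = xy. S = 7/2xz - 7/11y^2 - 7/11y + 4z - 4.
  reduce S modulo (f_1, f_2, f_3):
  remainder -7/11y^2 + 49/22yz - 7/11y + 137/22z - 4 ≠ 0; add g_4 = -7/11y^2 + 49/22yz - 7/11y + 137/22z - 4 to the basis.

S(f_1,f_3): lcm = xz. S = 4/11yz + 19/22z - 1/2.
  reduce S modulo (f_1, f_2, f_3, g_4):
  remainder 4/11yz + 19/22z - 1/2 ≠ 0; add g_5 = 4/11yz + 19/22z - 1/2 to the basis.

S(f_2,f_3): lcm = xyz. S = -7/2xz^2 + y^2z + 3/2yz - 1/2y - 4z^2 + 4z.
  reduce S modulo (f_1, f_2, f_3, g_4, g_5):
  remainder -1/2y + 15/28z^2 - 193/112z + 11/16 ≠ 0; add g_6 = -1/2y + 15/28z^2 - 193/112z + 11/16 to the basis.

S(g_5,g_6): lcm = yz. S = 15/14z^3 - 193/56z^2 + 15/4z - 11/8.
  reduce S modulo (f_1, f_2, f_3, g_4, g_5, g_6):
  remainder 15/14z^3 - 193/56z^2 + 15/4z - 11/8 ≠ 0; add g_7 = 15/14z^3 - 193/56z^2 + 15/4z - 11/8 to the basis.

The other S-polynomials (S(f_1,g_4), S(f_2,g_4), S(f_3,g_4), S(f_1,g_5), S(f_2,g_5), S(f_3,g_5), S(g_4,g_5), S(f_1,g_6), S(f_2,g_6), S(f_3,g_6), S(g_4,g_6), S(f_1,g_7), S(f_2,g_7), S(f_3,g_7), S(g_4,g_7), S(g_5,g_7), S(g_6,g_7)) all reduce to 0 modulo the current basis, so we have a Gröbner basis.
Inter-reduce: drop elements whose leading term is divisible by another's, tail-reduce, and make monic.
Reduced Gröbner basis: {x - 15/22z^2 + 193/88z - 133/88, y - 15/14z^2 + 193/56z - 11/8, z^3 - 193/60z^2 + 7/2z - 77/60}.

Buchberger on the second generating set:
h_1 = 5xz - 66x - 5yz + 42y - 15/2z + 89/2, LT = xz.
h_2 = 4xz - 22x - 4yz + 14y - 6z + 16, LT = xz.
h_3 = -8xy + 28xz + 32z - 32, LT = xy.

S(h_1,h_2): lcm = xz. S = -77/10x + 49/10y + 49/10.
  reduce S modulo (h_1, h_2, h_3):
  remainder -77/10x + 49/10y + 49/10 ≠ 0; add k_4 = -77/10x + 49/10y + 49/10 to the basis.

S(h_1,h_3): lcm = xyz. S = -66/5xy + 7/2xz^2 - y^2z + 42/5y^2 - 3/2yz + 89/10y + 4z^2 - 4z.
  reduce S modulo (h_1, h_2, h_3, k_4):
  remainder -y^2z + 42/5y^2 + 7/2yz^2 - 309/10yz + 89/10y + 37/4z^2 - 1759/20z + 264/5 ≠ 0; add k_5 = -y^2z + 42/5y^2 + 7/2yz^2 - 309/10yz + 89/10y + 37/4z^2 - 1759/20z + 264/5 to the basis.

S(h_2,h_3): lcm = xyz. S = -11/2xy + 7/2xz^2 - y^2z + 7/2y^2 - 3/2yz + 4y + 4z^2 - 4z.
  reduce S modulo (h_1, h_2, h_3, k_4, k_5):
  remainder -49/10y^2 + 539/20yz - 49/10y + 2849/40z - 1771/40 ≠ 0; add k_6 = -49/10y^2 + 539/20yz - 49/10y + 2849/40z - 1771/40 to the basis.

S(h_1,k_4): lcm = xz. S = -66/5x - 4/11yz + 42/5y - 19/22z + 89/10.
  reduce S modulo (h_1, h_2, h_3, k_4, k_5, k_6):
  remainder -4/11yz - 19/22z + 1/2 ≠ 0; add k_7 = -4/11yz - 19/22z + 1/2 to the basis.

S(h_3,k_6): lcm = xy^2. S = 2xyz - xy + 407/28xz - 253/28x - 4yz + 4y.
  reduce S modulo (h_1, h_2, h_3, k_4, k_5, k_6, k_7):
  remainder -7/4y + 15/8z^2 - 193/32z + 77/32 ≠ 0; add k_8 = -7/4y + 15/8z^2 - 193/32z + 77/32 to the basis.

S(k_5,k_8): lcm = y^2z. S = -42/5y^2 + 15/14yz^3 - 389/56yz^2 + 1291/40yz - 89/10y - 37/4z^2 + 1759/20z - 264/5.
  reduce S modulo (h_1, h_2, h_3, k_4, k_5, k_6, k_7, k_8):
  remainder -285/112z^3 + 3667/448z^2 - 285/32z + 209/64 ≠ 0; add k_9 = -285/112z^3 + 3667/448z^2 - 285/32z + 209/64 to the basis.

The other S-polynomials (S(h_2,k_4), S(h_3,k_4), S(h_1,k_5), S(h_2,k_5), S(h_3,k_5), S(k_4,k_5), S(h_1,k_6), S(h_2,k_6), S(k_4,k_6), S(k_5,k_6), S(h_1,k_7), S(h_2,k_7), S(h_3,k_7), S(k_4,k_7), S(k_5,k_7), S(k_6,k_7), S(h_1,k_8), S(h_2,k_8), S(h_3,k_8), S(k_4,k_8), S(k_6,k_8), S(k_7,k_8), S(h_1,k_9), S(h_2,k_9), S(h_3,k_9), S(k_4,k_9), S(k_5,k_9), S(k_6,k_9), S(k_7,k_9), S(k_8,k_9)) all reduce to 0 modulo the current basis, so we have a Gröbner basis.
Inter-reduce: drop elements whose leading term is divisible by another's, tail-reduce, and make monic.
Reduced Gröbner basis: {x - 15/22z^2 + 193/88z - 133/88, y - 15/14z^2 + 193/56z - 11/8, z^3 - 193/60z^2 + 7/2z - 77/60}.

Same reduced basis, so the two generating sets span the same ideal.

Yes, the ideals are equal.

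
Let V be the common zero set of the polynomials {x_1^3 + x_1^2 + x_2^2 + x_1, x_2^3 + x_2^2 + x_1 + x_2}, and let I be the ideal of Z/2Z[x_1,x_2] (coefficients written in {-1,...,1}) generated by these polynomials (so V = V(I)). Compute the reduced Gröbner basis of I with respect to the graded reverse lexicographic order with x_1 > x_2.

f_1 = x_1^3 + x_1^2 + x_2^2 + x_1, LT = x_1^3.
f_2 = x_2^3 + x_2^2 + x_1 + x_2, LT = x_2^3.

The S-polynomials (S(f_1,f_2)) all reduce to 0 modulo the current basis, so we have a Gröbner basis.

G = {x_1^3 + x_1^2 + x_2^2 + x_1, x_2^3 + x_2^2 + x_1 + x_2}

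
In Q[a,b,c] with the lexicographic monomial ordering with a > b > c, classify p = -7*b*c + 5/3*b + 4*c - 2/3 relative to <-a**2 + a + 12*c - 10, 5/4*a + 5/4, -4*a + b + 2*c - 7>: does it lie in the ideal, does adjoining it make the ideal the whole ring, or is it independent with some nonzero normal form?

Adjoining -7*b*c + 5/3*b + 4*c - 2/3 makes the ideal the whole ring: the system is inconsistent.

First compute the reduced Gröbner basis of I by Buchberger's algorithm.
f_1 = -a**2 + a + 12*c - 10, LT = a**2.
f_2 = 5/4*a + 5/4, LT = a.
f_3 = -4*a + b + 2*c - 7, LT = a.

S(f_1,f_2): lcm = a**2. S = -2*a - 12*c + 10.
  leading term a: subtract (-8/5)·f_2 from -2*a - 12*c + 10 → -12*c + 12
  leading term c: no divisor's leading term divides it; move -12*c to the remainder.
  leading term 1: no divisor's leading term divides it; move 12 to the remainder.
  remainder -12*c + 12 ≠ 0; add h_4 = -12*c + 12 to the basis.

S(f_1,f_3): lcm = a**2. S = 1/4*a*b + 1/2*a*c - 11/4*a - 12*c + 10.
  leading term a*b: subtract (1/5*b)·f_2 from 1/4*a*b + 1/2*a*c - 11/4*a - 12*c + 10 → 1/2*a*c - 11/4*a - 1/4*b - 12*c + 10
  leading term a*c: subtract (2/5*c)·f_2 from 1/2*a*c - 11/4*a - 1/4*b - 12*c + 10 → -11/4*a - 1/4*b - 25/2*c + 10
  leading term a: subtract (-11/5)·f_2 from -11/4*a - 1/4*b - 25/2*c + 10 → -1/4*b - 25/2*c + 51/4
  leading term b: no divisor's leading term divides it; move -1/4*b to the remainder.
  leading term c: subtract (25/24)·h_4 from -25/2*c + 51/4 → 1/4
  leading term 1: no divisor's leading term divides it; move 1/4 to the remainder.
  remainder -1/4*b + 1/4 ≠ 0; add h_5 = -1/4*b + 1/4 to the basis.

The other S-polynomials (S(f_2,f_3), S(f_1,h_4), S(f_2,h_4), S(f_3,h_4), S(f_1,h_5), S(f_2,h_5), S(f_3,h_5), S(h_4,h_5)) all reduce to 0 modulo the current basis, so we have a Gröbner basis.
Inter-reduce: drop elements whose leading term is divisible by another's, tail-reduce, and make monic.
Reduced Gröbner basis: {a + 1, b - 1, c - 1}.
Label its elements g_1 = a + 1, g_2 = b - 1, g_3 = c - 1.

Reduce p = -7*b*c + 5/3*b + 4*c - 2/3 modulo G:
  leading term b*c: subtract (-7*c)·g_2 from -7*b*c + 5/3*b + 4*c - 2/3 → 5/3*b - 3*c - 2/3
  leading term b: subtract (5/3)·g_2 from 5/3*b - 3*c - 2/3 → -3*c + 1
  leading term c: subtract (-3)·g_3 from -3*c + 1 → -2
  leading term 1: no divisor's leading term divides it; move -2 to the remainder.
  normal form = -2.
The normal form is nonzero, so p ∉ I. Since p minus its normal form lies in I, I + (p) = I + (r) where r = -2; decide whether this ideal is the whole ring.
Here r = -2 is a nonzero constant, hence a unit: 1 ∈ I + (p), the Gröbner basis of I + (p) is {1}, and the enlarged system has no common solution — adjoining p is inconsistent.

Ideal membership is decidable via reduction modulo a Gröbner basis.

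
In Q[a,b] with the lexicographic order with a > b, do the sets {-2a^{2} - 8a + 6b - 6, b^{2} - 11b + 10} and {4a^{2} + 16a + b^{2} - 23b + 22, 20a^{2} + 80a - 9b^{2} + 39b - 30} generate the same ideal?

Equality of ideals is decidable: compute both reduced Gröbner bases (unique for the ordering) and check whether they agree.
Buchberger on the first generating set:
f_1 = -2a^{2} - 8a + 6b - 6, LT = a^{2}.
f_2 = b^{2} - 11b + 10, LT = b^{2}.

The S-polynomials (S(f_1,f_2)) all reduce to 0 modulo the current basis, so we have a Gröbner basis.
Inter-reduce: drop elements whose leading term is divisible by another's, tail-reduce, and make monic.
Reduced Gröbner basis: {a^{2} + 4a - 3b + 3, b^{2} - 11b + 10}.

Buchberger on the second generating set:
h_1 = 4a^{2} + 16a + b^{2} - 23b + 22, LT = a^{2}.
h_2 = 20a^{2} + 80a - 9b^{2} + 39b - 30, LT = a^{2}.

S(h_1,h_2): lcm = a^{2}. S = \tfrac{7}{10}b^{2} - \tfrac{77}{10}b + 7.
  reduce S modulo (h_1, h_2):
  remainder \tfrac{7}{10}b^{2} - \tfrac{77}{10}b + 7 ≠ 0; add k_3 = \tfrac{7}{10}b^{2} - \tfrac{77}{10}b + 7 to the basis.

The other S-polynomials (S(h_1,k_3), S(h_2,k_3)) all reduce to 0 modulo the current basis, so we have a Gröbner basis.
Inter-reduce: drop elements whose leading term is divisible by another's, tail-reduce, and make monic.
Reduced Gröbner basis: {a^{2} + 4a - 3b + 3, b^{2} - 11b + 10}.

The two bases agree; hence the ideals are identical.
The choice of monomial ordering does not affect the verdict — as long as both bases are computed under the same ordering, their equality decides ideal equality.

Yes, the ideals are equal.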